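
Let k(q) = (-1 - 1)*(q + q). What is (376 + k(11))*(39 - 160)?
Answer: -40172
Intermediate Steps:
k(q) = -4*q
(376 + k(11))*(39 - 160) = (376 - 4*11)*(39 - 160) = (376 - 44)*(-121) = 332*(-121) = -40172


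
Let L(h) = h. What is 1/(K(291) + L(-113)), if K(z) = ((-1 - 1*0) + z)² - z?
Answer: 1/83696 ≈ 1.1948e-5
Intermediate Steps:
K(z) = (-1 + z)² - z (K(z) = ((-1 + 0) + z)² - z = (-1 + z)² - z)
1/(K(291) + L(-113)) = 1/(((-1 + 291)² - 1*291) - 113) = 1/((290² - 291) - 113) = 1/((84100 - 291) - 113) = 1/(83809 - 113) = 1/83696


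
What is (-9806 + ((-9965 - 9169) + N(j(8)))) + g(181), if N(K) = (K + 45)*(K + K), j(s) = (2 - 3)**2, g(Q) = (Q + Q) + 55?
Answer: -28431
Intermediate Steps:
g(Q) = 55 + 2*Q (g(Q) = 2*Q + 55 = 55 + 2*Q)
j(s) = 1 (j(s) = (-1)**2 = 1)
N(K) = 2*K*(45 + K) (N(K) = (45 + K)*(2*K) = 2*K*(45 + K))
(-9806 + ((-9965 - 9169) + N(j(8)))) + g(181) = (-9806 + ((-9965 - 9169) + 2*1*(45 + 1))) + (55 + 2*181) = (-9806 + (-19134 + 2*1*46)) + (55 + 362) = (-9806 + (-19134 + 92)) + 417 = (-9806 - 19042) + 417 = -28848 + 417 = -28431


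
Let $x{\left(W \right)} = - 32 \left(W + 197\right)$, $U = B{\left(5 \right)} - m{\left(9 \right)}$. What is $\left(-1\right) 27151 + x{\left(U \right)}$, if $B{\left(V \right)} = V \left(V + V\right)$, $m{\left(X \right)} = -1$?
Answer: $-35087$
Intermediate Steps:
$B{\left(V \right)} = 2 V^{2}$ ($B{\left(V \right)} = V 2 V = 2 V^{2}$)
$U = 51$ ($U = 2 \cdot 5^{2} - -1 = 2 \cdot 25 + 1 = 50 + 1 = 51$)
$x{\left(W \right)} = -6304 - 32 W$ ($x{\left(W \right)} = - 32 \left(197 + W\right) = -6304 - 32 W$)
$\left(-1\right) 27151 + x{\left(U \right)} = \left(-1\right) 27151 - 7936 = -27151 - 7936 = -35087$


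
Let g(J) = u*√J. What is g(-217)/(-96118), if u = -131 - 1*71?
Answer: 101*I*√217/48059 ≈ 0.030958*I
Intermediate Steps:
u = -202 (u = -131 - 71 = -202)
g(J) = -202*√J
g(-217)/(-96118) = -202*I*√217/(-96118) = -202*I*√217*(-1/96118) = 101*I*√217/48059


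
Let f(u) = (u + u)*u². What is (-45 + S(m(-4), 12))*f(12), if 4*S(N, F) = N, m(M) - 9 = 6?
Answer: -142560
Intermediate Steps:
m(M) = 15 (m(M) = 9 + 6 = 15)
S(N, F) = N/4
f(u) = 2*u³ (f(u) = (2*u)*u² = 2*u³)
(-45 + S(m(-4), 12))*f(12) = (-45 + (¼)*15)*(2*12³) = (-45 + 15/4)*(2*1728) = -165/4*3456 = -142560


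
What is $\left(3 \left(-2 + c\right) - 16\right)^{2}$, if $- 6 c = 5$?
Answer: $\frac{2401}{4} \approx 600.25$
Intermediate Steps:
$c = - \frac{5}{6}$ ($c = \left(- \frac{1}{6}\right) 5 = - \frac{5}{6} \approx -0.83333$)
$\left(3 \left(-2 + c\right) - 16\right)^{2} = \left(3 \left(-2 - \frac{5}{6}\right) - 16\right)^{2} = \left(3 \left(- \frac{17}{6}\right) - 16\right)^{2} = \left(- \frac{17}{2} - 16\right)^{2} = \left(- \frac{49}{2}\right)^{2} = \frac{2401}{4}$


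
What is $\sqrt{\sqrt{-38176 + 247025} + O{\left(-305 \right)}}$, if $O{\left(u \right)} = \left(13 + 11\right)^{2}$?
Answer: $\sqrt{1033} \approx 32.14$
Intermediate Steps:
$O{\left(u \right)} = 576$ ($O{\left(u \right)} = 24^{2} = 576$)
$\sqrt{\sqrt{-38176 + 247025} + O{\left(-305 \right)}} = \sqrt{\sqrt{-38176 + 247025} + 576} = \sqrt{\sqrt{208849} + 576} = \sqrt{457 + 576} = \sqrt{1033}$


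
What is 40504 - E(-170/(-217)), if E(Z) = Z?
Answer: 8789198/217 ≈ 40503.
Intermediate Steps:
40504 - E(-170/(-217)) = 40504 - (-170)/(-217) = 40504 - (-170)*(-1)/217 = 40504 - 1*170/217 = 40504 - 170/217 = 8789198/217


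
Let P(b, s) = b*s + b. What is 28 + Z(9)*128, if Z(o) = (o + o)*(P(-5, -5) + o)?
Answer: 66844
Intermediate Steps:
P(b, s) = b + b*s
Z(o) = 2*o*(20 + o) (Z(o) = (o + o)*(-5*(1 - 5) + o) = (2*o)*(-5*(-4) + o) = (2*o)*(20 + o) = 2*o*(20 + o))
28 + Z(9)*128 = 28 + (2*9*(20 + 9))*128 = 28 + (2*9*29)*128 = 28 + 522*128 = 28 + 66816 = 66844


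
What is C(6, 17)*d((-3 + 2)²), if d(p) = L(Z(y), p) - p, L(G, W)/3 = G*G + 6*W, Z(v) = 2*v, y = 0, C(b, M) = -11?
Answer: -187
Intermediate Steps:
L(G, W) = 3*G² + 18*W (L(G, W) = 3*(G*G + 6*W) = 3*(G² + 6*W) = 3*G² + 18*W)
d(p) = 17*p (d(p) = (3*(2*0)² + 18*p) - p = (3*0² + 18*p) - p = (3*0 + 18*p) - p = (0 + 18*p) - p = 18*p - p = 17*p)
C(6, 17)*d((-3 + 2)²) = -187*(-3 + 2)² = -187*(-1)² = -187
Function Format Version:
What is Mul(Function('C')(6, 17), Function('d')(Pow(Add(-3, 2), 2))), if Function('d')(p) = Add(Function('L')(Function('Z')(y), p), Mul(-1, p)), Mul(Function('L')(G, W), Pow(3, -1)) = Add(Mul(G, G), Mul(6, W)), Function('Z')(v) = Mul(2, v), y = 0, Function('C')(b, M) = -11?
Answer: -187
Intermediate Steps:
Function('L')(G, W) = Add(Mul(3, Pow(G, 2)), Mul(18, W)) (Function('L')(G, W) = Mul(3, Add(Mul(G, G), Mul(6, W))) = Mul(3, Add(Pow(G, 2), Mul(6, W))) = Add(Mul(3, Pow(G, 2)), Mul(18, W)))
Function('d')(p) = Mul(17, p) (Function('d')(p) = Add(Add(Mul(3, Pow(Mul(2, 0), 2)), Mul(18, p)), Mul(-1, p)) = Add(Add(Mul(3, Pow(0, 2)), Mul(18, p)), Mul(-1, p)) = Add(Add(Mul(3, 0), Mul(18, p)), Mul(-1, p)) = Add(Add(0, Mul(18, p)), Mul(-1, p)) = Add(Mul(18, p), Mul(-1, p)) = Mul(17, p))
Mul(Function('C')(6, 17), Function('d')(Pow(Add(-3, 2), 2))) = Mul(-11, Mul(17, Pow(Add(-3, 2), 2))) = Mul(-11, Mul(17, Pow(-1, 2))) = Mul(-11, Mul(17, 1)) = Mul(-11, 17) = -187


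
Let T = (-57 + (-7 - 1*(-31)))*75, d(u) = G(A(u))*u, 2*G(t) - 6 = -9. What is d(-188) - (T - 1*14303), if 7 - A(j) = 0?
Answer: 17060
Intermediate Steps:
A(j) = 7 (A(j) = 7 - 1*0 = 7 + 0 = 7)
G(t) = -3/2 (G(t) = 3 + (½)*(-9) = 3 - 9/2 = -3/2)
d(u) = -3*u/2
T = -2475 (T = (-57 + (-7 + 31))*75 = (-57 + 24)*75 = -33*75 = -2475)
d(-188) - (T - 1*14303) = -3/2*(-188) - (-2475 - 1*14303) = 282 - (-2475 - 14303) = 282 - 1*(-16778) = 282 + 16778 = 17060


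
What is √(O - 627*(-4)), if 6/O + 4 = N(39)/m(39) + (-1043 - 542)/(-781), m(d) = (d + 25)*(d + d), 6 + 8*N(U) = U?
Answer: 6*√29180772569480763/20478577 ≈ 50.049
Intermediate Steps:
N(U) = -¾ + U/8
m(d) = 2*d*(25 + d) (m(d) = (25 + d)*(2*d) = 2*d*(25 + d))
O = -62380032/20478577 (O = 6/(-4 + ((-¾ + (⅛)*39)/((2*39*(25 + 39))) + (-1043 - 542)/(-781))) = 6/(-4 + ((-¾ + 39/8)/((2*39*64)) - 1585*(-1/781))) = 6/(-4 + ((33/8)/4992 + 1585/781)) = 6/(-4 + ((33/8)*(1/4992) + 1585/781)) = 6/(-4 + (11/13312 + 1585/781)) = 6/(-4 + 21108111/10396672) = 6/(-20478577/10396672) = 6*(-10396672/20478577) = -62380032/20478577 ≈ -3.0461)
√(O - 627*(-4)) = √(-62380032/20478577 - 627*(-4)) = √(-62380032/20478577 + 2508) = √(51297891084/20478577) = 6*√29180772569480763/20478577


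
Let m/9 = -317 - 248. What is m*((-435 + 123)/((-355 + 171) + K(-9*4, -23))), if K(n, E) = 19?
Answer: -105768/11 ≈ -9615.3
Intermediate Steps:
m = -5085 (m = 9*(-317 - 248) = 9*(-565) = -5085)
m*((-435 + 123)/((-355 + 171) + K(-9*4, -23))) = -5085*(-435 + 123)/((-355 + 171) + 19) = -(-1586520)/(-184 + 19) = -(-1586520)/(-165) = -(-1586520)*(-1)/165 = -5085*104/55 = -105768/11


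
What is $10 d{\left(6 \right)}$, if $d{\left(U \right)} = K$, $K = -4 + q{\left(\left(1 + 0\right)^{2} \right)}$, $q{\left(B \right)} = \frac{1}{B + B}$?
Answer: $-35$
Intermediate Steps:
$q{\left(B \right)} = \frac{1}{2 B}$
$K = - \frac{7}{2}$ ($K = -4 + \frac{1}{2 \left(1 + 0\right)^{2}} = -4 + \frac{1}{2 \cdot 1^{2}} = -4 + \frac{1}{2 \cdot 1} = -4 + \frac{1}{2} \cdot 1 = -4 + \frac{1}{2} = - \frac{7}{2} \approx -3.5$)
$d{\left(U \right)} = - \frac{7}{2}$
$10 d{\left(6 \right)} = 10 \left(- \frac{7}{2}\right) = -35$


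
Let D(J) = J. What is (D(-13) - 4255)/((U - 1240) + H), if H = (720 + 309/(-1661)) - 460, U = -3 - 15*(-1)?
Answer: 7089148/1608157 ≈ 4.4082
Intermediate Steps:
U = 12 (U = -3 + 15 = 12)
H = 431551/1661 (H = (720 + 309*(-1/1661)) - 460 = (720 - 309/1661) - 460 = 1195611/1661 - 460 = 431551/1661 ≈ 259.81)
(D(-13) - 4255)/((U - 1240) + H) = (-13 - 4255)/((12 - 1240) + 431551/1661) = -4268/(-1228 + 431551/1661) = -4268/(-1608157/1661) = -4268*(-1661/1608157) = 7089148/1608157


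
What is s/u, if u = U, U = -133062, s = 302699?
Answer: -302699/133062 ≈ -2.2749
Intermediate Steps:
u = -133062
s/u = 302699/(-133062) = 302699*(-1/133062) = -302699/133062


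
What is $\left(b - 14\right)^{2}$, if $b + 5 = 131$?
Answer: $12544$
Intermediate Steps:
$b = 126$ ($b = -5 + 131 = 126$)
$\left(b - 14\right)^{2} = \left(126 - 14\right)^{2} = 112^{2} = 12544$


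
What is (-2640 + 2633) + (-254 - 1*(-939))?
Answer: 678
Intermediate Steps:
(-2640 + 2633) + (-254 - 1*(-939)) = -7 + (-254 + 939) = -7 + 685 = 678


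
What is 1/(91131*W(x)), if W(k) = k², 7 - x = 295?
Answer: 1/7558769664 ≈ 1.3230e-10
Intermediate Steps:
x = -288 (x = 7 - 1*295 = 7 - 295 = -288)
1/(91131*W(x)) = 1/(91131*((-288)²)) = (1/91131)/82944 = (1/91131)*(1/82944) = 1/7558769664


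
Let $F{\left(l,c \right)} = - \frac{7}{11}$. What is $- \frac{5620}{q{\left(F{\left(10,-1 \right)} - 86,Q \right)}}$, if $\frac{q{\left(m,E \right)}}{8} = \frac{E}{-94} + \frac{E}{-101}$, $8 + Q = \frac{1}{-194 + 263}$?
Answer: $- \frac{30679861}{7163} \approx -4283.1$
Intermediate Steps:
$F{\left(l,c \right)} = - \frac{7}{11}$ ($F{\left(l,c \right)} = \left(-7\right) \frac{1}{11} = - \frac{7}{11}$)
$Q = - \frac{551}{69}$ ($Q = -8 + \frac{1}{-194 + 263} = -8 + \frac{1}{69} = - \frac{551}{69} \approx -7.9855$)
$q{\left(m,E \right)} = - \frac{780 E}{4747}$ ($q{\left(m,E \right)} = 8 \left(\frac{E}{-94} + \frac{E}{-101}\right) = 8 \left(E \left(- \frac{1}{94}\right) + E \left(- \frac{1}{101}\right)\right) = 8 \left(- \frac{E}{94} - \frac{E}{101}\right) = 8 \left(- \frac{195 E}{9494}\right) = - \frac{780 E}{4747}$)
$- \frac{5620}{q{\left(F{\left(10,-1 \right)} - 86,Q \right)}} = - \frac{5620}{\left(- \frac{780}{4747}\right) \left(- \frac{551}{69}\right)} = - \frac{5620}{\frac{143260}{109181}} = \left(-5620\right) \frac{109181}{143260} = - \frac{30679861}{7163}$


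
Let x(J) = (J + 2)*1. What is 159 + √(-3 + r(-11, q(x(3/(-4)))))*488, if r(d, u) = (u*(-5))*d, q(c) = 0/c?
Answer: 159 + 488*I*√3 ≈ 159.0 + 845.24*I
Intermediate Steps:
x(J) = 2 + J (x(J) = (2 + J)*1 = 2 + J)
q(c) = 0
r(d, u) = -5*d*u (r(d, u) = (-5*u)*d = -5*d*u)
159 + √(-3 + r(-11, q(x(3/(-4)))))*488 = 159 + √(-3 - 5*(-11)*0)*488 = 159 + √(-3 + 0)*488 = 159 + √(-3)*488 = 159 + (I*√3)*488 = 159 + 488*I*√3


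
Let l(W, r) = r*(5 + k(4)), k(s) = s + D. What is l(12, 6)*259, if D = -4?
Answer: 7770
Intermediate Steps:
k(s) = -4 + s (k(s) = s - 4 = -4 + s)
l(W, r) = 5*r (l(W, r) = r*(5 + (-4 + 4)) = r*(5 + 0) = r*5 = 5*r)
l(12, 6)*259 = (5*6)*259 = 30*259 = 7770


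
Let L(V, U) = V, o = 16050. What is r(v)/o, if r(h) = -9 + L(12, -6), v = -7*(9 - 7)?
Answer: 1/5350 ≈ 0.00018692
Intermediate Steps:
v = -14 (v = -7*2 = -14)
r(h) = 3 (r(h) = -9 + 12 = 3)
r(v)/o = 3/16050 = 3*(1/16050) = 1/5350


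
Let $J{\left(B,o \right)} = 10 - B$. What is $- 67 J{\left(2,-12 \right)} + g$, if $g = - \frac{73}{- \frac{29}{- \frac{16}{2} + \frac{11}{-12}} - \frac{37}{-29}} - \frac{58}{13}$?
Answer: $- \frac{101667073}{182663} \approx -556.58$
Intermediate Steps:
$g = - \frac{3759705}{182663}$ ($g = - \frac{73}{- \frac{29}{\left(-16\right) \frac{1}{2} + 11 \left(- \frac{1}{12}\right)} - - \frac{37}{29}} - \frac{58}{13} = - \frac{73}{- \frac{29}{-8 - \frac{11}{12}} + \frac{37}{29}} - \frac{58}{13} = - \frac{73}{- \frac{29}{- \frac{107}{12}} + \frac{37}{29}} - \frac{58}{13} = - \frac{73}{\left(-29\right) \left(- \frac{12}{107}\right) + \frac{37}{29}} - \frac{58}{13} = - \frac{73}{\frac{348}{107} + \frac{37}{29}} - \frac{58}{13} = - \frac{73}{\frac{14051}{3103}} - \frac{58}{13} = \left(-73\right) \frac{3103}{14051} - \frac{58}{13} = - \frac{226519}{14051} - \frac{58}{13} = - \frac{3759705}{182663} \approx -20.583$)
$- 67 J{\left(2,-12 \right)} + g = - 67 \left(10 - 2\right) - \frac{3759705}{182663} = \left(-67\right) 8 - \frac{3759705}{182663} = -536 - \frac{3759705}{182663} = - \frac{101667073}{182663}$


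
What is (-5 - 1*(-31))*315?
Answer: 8190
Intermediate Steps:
(-5 - 1*(-31))*315 = (-5 + 31)*315 = 26*315 = 8190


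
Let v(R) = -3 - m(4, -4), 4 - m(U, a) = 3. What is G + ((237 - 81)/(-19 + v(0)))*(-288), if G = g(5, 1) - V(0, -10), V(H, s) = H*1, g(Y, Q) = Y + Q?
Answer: 45066/23 ≈ 1959.4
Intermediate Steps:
g(Y, Q) = Q + Y
V(H, s) = H
m(U, a) = 1 (m(U, a) = 4 - 1*3 = 4 - 3 = 1)
G = 6 (G = (1 + 5) - 1*0 = 6 + 0 = 6)
v(R) = -4 (v(R) = -3 - 1*1 = -3 - 1 = -4)
G + ((237 - 81)/(-19 + v(0)))*(-288) = 6 + ((237 - 81)/(-19 - 4))*(-288) = 6 + (156/(-23))*(-288) = 6 + (156*(-1/23))*(-288) = 6 - 156/23*(-288) = 6 + 44928/23 = 45066/23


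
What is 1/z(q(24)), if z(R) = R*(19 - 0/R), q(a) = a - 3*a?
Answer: -1/912 ≈ -0.0010965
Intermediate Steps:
q(a) = -2*a
z(R) = 19*R (z(R) = R*(19 - 3*0) = R*(19 + 0) = R*19 = 19*R)
1/z(q(24)) = 1/(19*(-2*24)) = 1/(19*(-48)) = 1/(-912) = -1/912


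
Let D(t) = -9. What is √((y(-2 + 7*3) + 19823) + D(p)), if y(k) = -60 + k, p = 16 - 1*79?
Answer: 39*√13 ≈ 140.62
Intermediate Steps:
p = -63 (p = 16 - 79 = -63)
√((y(-2 + 7*3) + 19823) + D(p)) = √(((-60 + (-2 + 7*3)) + 19823) - 9) = √(((-60 + (-2 + 21)) + 19823) - 9) = √(((-60 + 19) + 19823) - 9) = √((-41 + 19823) - 9) = √(19782 - 9) = √19773 = 39*√13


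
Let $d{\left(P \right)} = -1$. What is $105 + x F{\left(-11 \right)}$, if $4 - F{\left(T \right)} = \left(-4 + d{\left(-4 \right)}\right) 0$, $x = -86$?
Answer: $-239$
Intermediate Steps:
$F{\left(T \right)} = 4$ ($F{\left(T \right)} = 4 - \left(-4 - 1\right) 0 = 4 - \left(-5\right) 0 = 4 - 0 = 4 + 0 = 4$)
$105 + x F{\left(-11 \right)} = 105 - 344 = -239$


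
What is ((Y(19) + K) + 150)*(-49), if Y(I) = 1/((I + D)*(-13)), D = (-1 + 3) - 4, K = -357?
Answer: 2241652/221 ≈ 10143.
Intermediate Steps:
D = -2 (D = 2 - 4 = -2)
Y(I) = -1/(13*(-2 + I)) (Y(I) = 1/((I - 2)*(-13)) = -1/13/(-2 + I) = -1/(13*(-2 + I)))
((Y(19) + K) + 150)*(-49) = ((-1/(-26 + 13*19) - 357) + 150)*(-49) = ((-1/(-26 + 247) - 357) + 150)*(-49) = ((-1/221 - 357) + 150)*(-49) = (-78898/221 + 150)*(-49) = -45748/221*(-49) = 2241652/221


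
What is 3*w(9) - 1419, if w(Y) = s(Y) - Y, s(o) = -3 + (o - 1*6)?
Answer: -1446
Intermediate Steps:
s(o) = -9 + o (s(o) = -3 + (o - 6) = -3 + (-6 + o) = -9 + o)
w(Y) = -9 (w(Y) = (-9 + Y) - Y = -9)
3*w(9) - 1419 = 3*(-9) - 1419 = -27 - 1419 = -1446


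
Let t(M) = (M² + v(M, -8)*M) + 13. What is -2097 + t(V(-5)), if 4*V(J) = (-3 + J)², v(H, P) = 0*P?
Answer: -1828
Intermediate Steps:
v(H, P) = 0
V(J) = (-3 + J)²/4
t(M) = 13 + M² (t(M) = (M² + 0*M) + 13 = (M² + 0) + 13 = M² + 13 = 13 + M²)
-2097 + t(V(-5)) = -2097 + (13 + ((-3 - 5)²/4)²) = -2097 + (13 + ((¼)*(-8)²)²) = -2097 + (13 + ((¼)*64)²) = -2097 + (13 + 16²) = -2097 + (13 + 256) = -2097 + 269 = -1828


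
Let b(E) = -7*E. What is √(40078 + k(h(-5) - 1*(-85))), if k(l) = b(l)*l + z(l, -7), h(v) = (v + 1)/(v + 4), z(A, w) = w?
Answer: 124*I ≈ 124.0*I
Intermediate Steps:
h(v) = (1 + v)/(4 + v)
k(l) = -7 - 7*l² (k(l) = (-7*l)*l - 7 = -7*l² - 7 = -7 - 7*l²)
√(40078 + k(h(-5) - 1*(-85))) = √(40078 + (-7 - 7*((1 - 5)/(4 - 5) - 1*(-85))²)) = √(40078 + (-7 - 7*(-4/(-1) + 85)²)) = √(40078 + (-7 - 7*(-1*(-4) + 85)²)) = √(40078 + (-7 - 7*(4 + 85)²)) = √(40078 + (-7 - 7*89²)) = √(40078 + (-7 - 7*7921)) = √(40078 + (-7 - 55447)) = √(40078 - 55454) = √(-15376) = 124*I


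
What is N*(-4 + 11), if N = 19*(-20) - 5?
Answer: -2695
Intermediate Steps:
N = -385 (N = -380 - 5 = -385)
N*(-4 + 11) = -385*(-4 + 11) = -385*7 = -2695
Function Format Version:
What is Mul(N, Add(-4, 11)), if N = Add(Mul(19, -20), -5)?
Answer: -2695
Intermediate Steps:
N = -385 (N = Add(-380, -5) = -385)
Mul(N, Add(-4, 11)) = Mul(-385, Add(-4, 11)) = Mul(-385, 7) = -2695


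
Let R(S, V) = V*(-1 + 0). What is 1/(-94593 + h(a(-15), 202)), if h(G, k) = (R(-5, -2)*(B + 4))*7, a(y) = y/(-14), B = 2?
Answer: -1/94509 ≈ -1.0581e-5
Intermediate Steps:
a(y) = -y/14 (a(y) = y*(-1/14) = -y/14)
R(S, V) = -V (R(S, V) = V*(-1) = -V)
h(G, k) = 84 (h(G, k) = ((-1*(-2))*(2 + 4))*7 = (2*6)*7 = 12*7 = 84)
1/(-94593 + h(a(-15), 202)) = 1/(-94593 + 84) = 1/(-94509) = -1/94509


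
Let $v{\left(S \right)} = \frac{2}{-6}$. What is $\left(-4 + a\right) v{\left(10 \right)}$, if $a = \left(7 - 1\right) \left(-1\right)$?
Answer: $\frac{10}{3} \approx 3.3333$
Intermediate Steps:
$v{\left(S \right)} = - \frac{1}{3}$ ($v{\left(S \right)} = 2 \left(- \frac{1}{6}\right) = - \frac{1}{3}$)
$a = -6$ ($a = 6 \left(-1\right) = -6$)
$\left(-4 + a\right) v{\left(10 \right)} = \left(-4 - 6\right) \left(- \frac{1}{3}\right) = \left(-10\right) \left(- \frac{1}{3}\right) = \frac{10}{3}$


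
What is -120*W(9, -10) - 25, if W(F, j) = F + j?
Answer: 95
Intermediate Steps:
-120*W(9, -10) - 25 = -120*(9 - 10) - 25 = -120*(-1) - 25 = 120 - 25 = 95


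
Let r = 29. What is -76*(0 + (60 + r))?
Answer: -6764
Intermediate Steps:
-76*(0 + (60 + r)) = -76*(0 + (60 + 29)) = -76*(0 + 89) = -76*89 = -6764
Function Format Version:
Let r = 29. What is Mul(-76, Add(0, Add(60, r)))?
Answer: -6764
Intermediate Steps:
Mul(-76, Add(0, Add(60, r))) = Mul(-76, Add(0, Add(60, 29))) = Mul(-76, Add(0, 89)) = Mul(-76, 89) = -6764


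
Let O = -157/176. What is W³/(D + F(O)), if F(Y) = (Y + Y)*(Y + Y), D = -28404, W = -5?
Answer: 968000/219935927 ≈ 0.0044013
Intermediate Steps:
O = -157/176 (O = -157*1/176 = -157/176 ≈ -0.89205)
F(Y) = 4*Y² (F(Y) = (2*Y)*(2*Y) = 4*Y²)
W³/(D + F(O)) = (-5)³/(-28404 + 4*(-157/176)²) = -125/(-28404 + 4*(24649/30976)) = -125/(-28404 + 24649/7744) = -125/(-219935927/7744) = -7744/219935927*(-125) = 968000/219935927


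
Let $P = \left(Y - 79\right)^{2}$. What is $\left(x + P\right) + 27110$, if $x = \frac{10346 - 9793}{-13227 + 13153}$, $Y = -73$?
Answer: $\frac{3715283}{74} \approx 50207.0$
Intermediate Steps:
$P = 23104$ ($P = \left(-73 - 79\right)^{2} = \left(-152\right)^{2} = 23104$)
$x = - \frac{553}{74}$ ($x = \frac{10346 - 9793}{-74} = 553 \left(- \frac{1}{74}\right) = - \frac{553}{74} \approx -7.473$)
$\left(x + P\right) + 27110 = \left(- \frac{553}{74} + 23104\right) + 27110 = \frac{1709143}{74} + 27110 = \frac{3715283}{74}$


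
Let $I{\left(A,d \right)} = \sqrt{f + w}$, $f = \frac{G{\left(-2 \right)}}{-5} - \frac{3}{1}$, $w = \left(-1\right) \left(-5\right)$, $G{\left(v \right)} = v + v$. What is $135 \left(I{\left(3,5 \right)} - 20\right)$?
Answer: $-2700 + 27 \sqrt{70} \approx -2474.1$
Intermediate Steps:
$G{\left(v \right)} = 2 v$
$w = 5$
$f = - \frac{11}{5}$ ($f = \frac{2 \left(-2\right)}{-5} - \frac{3}{1} = \left(-4\right) \left(- \frac{1}{5}\right) - 3 = \frac{4}{5} - 3 = - \frac{11}{5} \approx -2.2$)
$I{\left(A,d \right)} = \frac{\sqrt{70}}{5}$ ($I{\left(A,d \right)} = \sqrt{- \frac{11}{5} + 5} = \sqrt{\frac{14}{5}} = \frac{\sqrt{70}}{5}$)
$135 \left(I{\left(3,5 \right)} - 20\right) = 135 \left(\frac{\sqrt{70}}{5} - 20\right) = 135 \left(-20 + \frac{\sqrt{70}}{5}\right) = -2700 + 27 \sqrt{70}$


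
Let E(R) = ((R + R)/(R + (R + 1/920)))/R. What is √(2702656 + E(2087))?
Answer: 4*√50834139804390759/548583 ≈ 1644.0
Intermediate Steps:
E(R) = 2/(1/920 + 2*R) (E(R) = ((2*R)/(R + (R + 1/920)))/R = ((2*R)/(R + (1/920 + R)))/R = ((2*R)/(1/920 + 2*R))/R = (2*R/(1/920 + 2*R))/R = 2/(1/920 + 2*R))
√(2702656 + E(2087)) = √(2702656 + 1840/(1 + 1840*2087)) = √(2702656 + 1840/(1 + 3840080)) = √(2702656 + 1840/3840081) = √(10378417956976/3840081) = 4*√50834139804390759/548583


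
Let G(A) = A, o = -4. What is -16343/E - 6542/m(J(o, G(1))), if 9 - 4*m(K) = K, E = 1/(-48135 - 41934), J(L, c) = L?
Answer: 19135943503/13 ≈ 1.4720e+9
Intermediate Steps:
E = -1/90069 (E = 1/(-90069) = -1/90069 ≈ -1.1103e-5)
m(K) = 9/4 - K/4
-16343/E - 6542/m(J(o, G(1))) = -16343/(-1/90069) - 6542/(9/4 - 1/4*(-4)) = -16343*(-90069) - 6542/(9/4 + 1) = 1471997667 - 6542/13/4 = 1471997667 - 6542*4/13 = 1471997667 - 26168/13 = 19135943503/13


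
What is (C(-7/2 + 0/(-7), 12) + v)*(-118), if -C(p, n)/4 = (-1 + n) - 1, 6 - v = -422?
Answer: -45784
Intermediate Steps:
v = 428 (v = 6 - 1*(-422) = 6 + 422 = 428)
C(p, n) = 8 - 4*n (C(p, n) = -4*((-1 + n) - 1) = -4*(-2 + n) = 8 - 4*n)
(C(-7/2 + 0/(-7), 12) + v)*(-118) = ((8 - 4*12) + 428)*(-118) = ((8 - 48) + 428)*(-118) = (-40 + 428)*(-118) = 388*(-118) = -45784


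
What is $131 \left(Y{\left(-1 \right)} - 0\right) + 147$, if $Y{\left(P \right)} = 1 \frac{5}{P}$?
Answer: $-508$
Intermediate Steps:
$Y{\left(P \right)} = \frac{5}{P}$
$131 \left(Y{\left(-1 \right)} - 0\right) + 147 = 131 \left(\frac{5}{-1} - 0\right) + 147 = 131 \left(5 \left(-1\right) + 0\right) + 147 = 131 \left(-5 + 0\right) + 147 = 131 \left(-5\right) + 147 = -655 + 147 = -508$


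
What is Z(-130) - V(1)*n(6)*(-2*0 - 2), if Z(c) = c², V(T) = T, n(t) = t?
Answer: 16912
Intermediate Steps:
Z(-130) - V(1)*n(6)*(-2*0 - 2) = (-130)² - 1*6*(-2*0 - 2) = 16900 - 6*(0 - 2) = 16900 - 6*(-2) = 16900 - 1*(-12) = 16900 + 12 = 16912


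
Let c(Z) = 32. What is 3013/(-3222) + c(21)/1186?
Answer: -1735157/1910646 ≈ -0.90815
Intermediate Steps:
3013/(-3222) + c(21)/1186 = 3013/(-3222) + 32/1186 = 3013*(-1/3222) + 32*(1/1186) = -3013/3222 + 16/593 = -1735157/1910646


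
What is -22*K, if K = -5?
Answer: 110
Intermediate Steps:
-22*K = -(-110) = -22*(-5) = 110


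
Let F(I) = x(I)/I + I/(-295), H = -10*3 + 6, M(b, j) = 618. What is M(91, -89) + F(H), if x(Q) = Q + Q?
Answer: 182924/295 ≈ 620.08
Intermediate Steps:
x(Q) = 2*Q
H = -24 (H = -30 + 6 = -24)
F(I) = 2 - I/295 (F(I) = (2*I)/I + I/(-295) = 2 + I*(-1/295) = 2 - I/295)
M(91, -89) + F(H) = 618 + (2 - 1/295*(-24)) = 618 + (2 + 24/295) = 618 + 614/295 = 182924/295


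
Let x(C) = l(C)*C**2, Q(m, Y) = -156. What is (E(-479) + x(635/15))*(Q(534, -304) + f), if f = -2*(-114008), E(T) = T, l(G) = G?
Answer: 463797637000/27 ≈ 1.7178e+10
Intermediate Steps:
x(C) = C**3 (x(C) = C*C**2 = C**3)
f = 228016
(E(-479) + x(635/15))*(Q(534, -304) + f) = (-479 + (635/15)**3)*(-156 + 228016) = (-479 + (635*(1/15))**3)*227860 = (-479 + (127/3)**3)*227860 = (-479 + 2048383/27)*227860 = (2035450/27)*227860 = 463797637000/27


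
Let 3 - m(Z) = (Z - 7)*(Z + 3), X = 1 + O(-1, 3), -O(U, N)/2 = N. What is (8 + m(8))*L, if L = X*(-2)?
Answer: 0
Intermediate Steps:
O(U, N) = -2*N
X = -5 (X = 1 - 2*3 = 1 - 6 = -5)
m(Z) = 3 - (-7 + Z)*(3 + Z) (m(Z) = 3 - (Z - 7)*(Z + 3) = 3 - (-7 + Z)*(3 + Z))
L = 10 (L = -5*(-2) = 10)
(8 + m(8))*L = (8 + (24 - 1*8**2 + 4*8))*10 = (8 + (24 - 1*64 + 32))*10 = (8 + (24 - 64 + 32))*10 = (8 - 8)*10 = 0*10 = 0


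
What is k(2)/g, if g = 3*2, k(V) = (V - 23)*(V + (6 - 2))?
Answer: -21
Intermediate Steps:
k(V) = (-23 + V)*(4 + V) (k(V) = (-23 + V)*(V + 4) = (-23 + V)*(4 + V))
g = 6
k(2)/g = (-92 + 2² - 19*2)/6 = (-92 + 4 - 38)*(⅙) = -126*⅙ = -21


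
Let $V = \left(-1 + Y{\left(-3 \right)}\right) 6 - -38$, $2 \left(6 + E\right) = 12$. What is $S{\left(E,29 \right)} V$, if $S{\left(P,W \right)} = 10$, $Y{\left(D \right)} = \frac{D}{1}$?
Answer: $140$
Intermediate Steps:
$Y{\left(D \right)} = D$ ($Y{\left(D \right)} = D 1 = D$)
$E = 0$ ($E = -6 + \frac{1}{2} \cdot 12 = -6 + 6 = 0$)
$V = 14$ ($V = \left(-1 - 3\right) 6 - -38 = \left(-4\right) 6 + 38 = -24 + 38 = 14$)
$S{\left(E,29 \right)} V = 10 \cdot 14 = 140$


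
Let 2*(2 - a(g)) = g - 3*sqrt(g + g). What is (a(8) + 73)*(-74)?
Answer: -5698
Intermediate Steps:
a(g) = 2 - g/2 + 3*sqrt(2)*sqrt(g)/2 (a(g) = 2 - (g - 3*sqrt(g + g))/2 = 2 - (g - 3*sqrt(2)*sqrt(g))/2 = 2 + (-g/2 + 3*sqrt(2)*sqrt(g)/2) = 2 - g/2 + 3*sqrt(2)*sqrt(g)/2)
(a(8) + 73)*(-74) = ((2 - 1/2*8 + 3*sqrt(2)*sqrt(8)/2) + 73)*(-74) = ((2 - 4 + 3*sqrt(2)*(2*sqrt(2))/2) + 73)*(-74) = ((2 - 4 + 6) + 73)*(-74) = (4 + 73)*(-74) = 77*(-74) = -5698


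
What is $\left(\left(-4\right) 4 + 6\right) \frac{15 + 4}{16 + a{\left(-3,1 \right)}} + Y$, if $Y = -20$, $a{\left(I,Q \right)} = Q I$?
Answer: $- \frac{450}{13} \approx -34.615$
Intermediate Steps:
$a{\left(I,Q \right)} = I Q$
$\left(\left(-4\right) 4 + 6\right) \frac{15 + 4}{16 + a{\left(-3,1 \right)}} + Y = \left(\left(-4\right) 4 + 6\right) \frac{15 + 4}{16 - 3} - 20 = \left(-16 + 6\right) \frac{19}{16 - 3} - 20 = - 10 \cdot \frac{19}{13} - 20 = - 10 \cdot 19 \cdot \frac{1}{13} - 20 = \left(-10\right) \frac{19}{13} - 20 = - \frac{190}{13} - 20 = - \frac{450}{13}$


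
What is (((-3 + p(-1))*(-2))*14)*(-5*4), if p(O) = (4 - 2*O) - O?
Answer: 2240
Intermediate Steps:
p(O) = 4 - 3*O
(((-3 + p(-1))*(-2))*14)*(-5*4) = (((-3 + (4 - 3*(-1)))*(-2))*14)*(-5*4) = (((-3 + (4 + 3))*(-2))*14)*(-20) = (((-3 + 7)*(-2))*14)*(-20) = ((4*(-2))*14)*(-20) = -8*14*(-20) = -112*(-20) = 2240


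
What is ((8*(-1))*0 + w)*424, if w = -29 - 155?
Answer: -78016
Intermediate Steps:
w = -184
((8*(-1))*0 + w)*424 = ((8*(-1))*0 - 184)*424 = (-8*0 - 184)*424 = (0 - 184)*424 = -184*424 = -78016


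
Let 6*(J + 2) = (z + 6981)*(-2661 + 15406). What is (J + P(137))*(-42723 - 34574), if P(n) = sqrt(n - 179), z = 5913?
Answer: -2117087764891 - 77297*I*sqrt(42) ≈ -2.1171e+12 - 5.0094e+5*I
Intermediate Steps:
P(n) = sqrt(-179 + n)
J = 27389003 (J = -2 + ((5913 + 6981)*(-2661 + 15406))/6 = -2 + (12894*12745)/6 = -2 + (1/6)*164334030 = -2 + 27389005 = 27389003)
(J + P(137))*(-42723 - 34574) = (27389003 + sqrt(-179 + 137))*(-42723 - 34574) = (27389003 + sqrt(-42))*(-77297) = (27389003 + I*sqrt(42))*(-77297) = -2117087764891 - 77297*I*sqrt(42)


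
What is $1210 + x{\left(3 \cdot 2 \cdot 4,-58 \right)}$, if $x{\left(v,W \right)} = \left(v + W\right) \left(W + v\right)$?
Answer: $2366$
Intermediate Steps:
$x{\left(v,W \right)} = \left(W + v\right)^{2}$ ($x{\left(v,W \right)} = \left(W + v\right) \left(W + v\right) = \left(W + v\right)^{2}$)
$1210 + x{\left(3 \cdot 2 \cdot 4,-58 \right)} = 1210 + \left(-58 + 3 \cdot 2 \cdot 4\right)^{2} = 1210 + \left(-58 + 6 \cdot 4\right)^{2} = 1210 + \left(-58 + 24\right)^{2} = 1210 + \left(-34\right)^{2} = 1210 + 1156 = 2366$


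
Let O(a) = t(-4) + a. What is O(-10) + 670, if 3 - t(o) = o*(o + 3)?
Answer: 659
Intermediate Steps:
t(o) = 3 - o*(3 + o) (t(o) = 3 - o*(o + 3) = 3 - o*(3 + o))
O(a) = -1 + a (O(a) = (3 - 1*(-4)**2 - 3*(-4)) + a = (3 - 1*16 + 12) + a = (3 - 16 + 12) + a = -1 + a)
O(-10) + 670 = (-1 - 10) + 670 = -11 + 670 = 659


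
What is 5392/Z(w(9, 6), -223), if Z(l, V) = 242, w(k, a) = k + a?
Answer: 2696/121 ≈ 22.281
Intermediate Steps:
w(k, a) = a + k
5392/Z(w(9, 6), -223) = 5392/242 = 5392*(1/242) = 2696/121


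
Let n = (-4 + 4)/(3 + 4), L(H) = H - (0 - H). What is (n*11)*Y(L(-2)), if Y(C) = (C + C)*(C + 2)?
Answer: 0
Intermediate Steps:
L(H) = 2*H (L(H) = H - (-1)*H = H + H = 2*H)
Y(C) = 2*C*(2 + C) (Y(C) = (2*C)*(2 + C) = 2*C*(2 + C))
n = 0 (n = 0/7 = 0*(⅐) = 0)
(n*11)*Y(L(-2)) = (0*11)*(2*(2*(-2))*(2 + 2*(-2))) = 0*(2*(-4)*(2 - 4)) = 0*(2*(-4)*(-2)) = 0*16 = 0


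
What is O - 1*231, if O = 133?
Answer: -98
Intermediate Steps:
O - 1*231 = 133 - 1*231 = 133 - 231 = -98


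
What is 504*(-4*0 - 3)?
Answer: -1512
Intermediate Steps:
504*(-4*0 - 3) = 504*(0 - 3) = 504*(-3) = -1512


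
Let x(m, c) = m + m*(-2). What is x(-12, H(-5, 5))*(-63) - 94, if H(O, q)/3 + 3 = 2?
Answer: -850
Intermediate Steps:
H(O, q) = -3 (H(O, q) = -9 + 3*2 = -9 + 6 = -3)
x(m, c) = -m (x(m, c) = m - 2*m = -m)
x(-12, H(-5, 5))*(-63) - 94 = -1*(-12)*(-63) - 94 = 12*(-63) - 94 = -756 - 94 = -850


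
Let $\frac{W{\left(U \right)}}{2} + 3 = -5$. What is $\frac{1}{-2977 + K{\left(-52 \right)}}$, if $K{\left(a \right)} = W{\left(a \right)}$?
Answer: $- \frac{1}{2993} \approx -0.00033411$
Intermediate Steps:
$W{\left(U \right)} = -16$ ($W{\left(U \right)} = -6 + 2 \left(-5\right) = -6 - 10 = -16$)
$K{\left(a \right)} = -16$
$\frac{1}{-2977 + K{\left(-52 \right)}} = \frac{1}{-2977 - 16} = \frac{1}{-2993} = - \frac{1}{2993}$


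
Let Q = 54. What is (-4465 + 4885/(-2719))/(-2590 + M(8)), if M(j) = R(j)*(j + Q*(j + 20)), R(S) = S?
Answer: -1214522/2602083 ≈ -0.46675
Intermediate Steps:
M(j) = j*(1080 + 55*j) (M(j) = j*(j + 54*(j + 20)) = j*(j + 54*(20 + j)) = j*(j + (1080 + 54*j)) = j*(1080 + 55*j))
(-4465 + 4885/(-2719))/(-2590 + M(8)) = (-4465 + 4885/(-2719))/(-2590 + 5*8*(216 + 11*8)) = (-4465 + 4885*(-1/2719))/(-2590 + 5*8*(216 + 88)) = (-4465 - 4885/2719)/(-2590 + 5*8*304) = -12145220/(2719*(-2590 + 12160)) = -12145220/2719/9570 = -12145220/2719*1/9570 = -1214522/2602083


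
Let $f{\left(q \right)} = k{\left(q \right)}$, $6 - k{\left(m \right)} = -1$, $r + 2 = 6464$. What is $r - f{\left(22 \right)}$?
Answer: $6455$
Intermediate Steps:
$r = 6462$ ($r = -2 + 6464 = 6462$)
$k{\left(m \right)} = 7$ ($k{\left(m \right)} = 6 - -1 = 6 + 1 = 7$)
$f{\left(q \right)} = 7$
$r - f{\left(22 \right)} = 6462 - 7 = 6455$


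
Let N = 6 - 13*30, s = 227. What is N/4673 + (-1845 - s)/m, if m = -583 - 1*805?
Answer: 2287366/1621531 ≈ 1.4106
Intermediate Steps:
m = -1388 (m = -583 - 805 = -1388)
N = -384 (N = 6 - 390 = -384)
N/4673 + (-1845 - s)/m = -384/4673 + (-1845 - 1*227)/(-1388) = -384*1/4673 + (-1845 - 227)*(-1/1388) = -384/4673 - 2072*(-1/1388) = -384/4673 + 518/347 = 2287366/1621531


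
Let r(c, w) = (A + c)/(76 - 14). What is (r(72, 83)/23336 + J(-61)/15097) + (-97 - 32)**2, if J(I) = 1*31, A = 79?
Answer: 11725369669313/704607184 ≈ 16641.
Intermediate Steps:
r(c, w) = 79/62 + c/62 (r(c, w) = (79 + c)/(76 - 14) = (79 + c)/62 = (79 + c)*(1/62) = 79/62 + c/62)
J(I) = 31
(r(72, 83)/23336 + J(-61)/15097) + (-97 - 32)**2 = ((79/62 + (1/62)*72)/23336 + 31/15097) + (-97 - 32)**2 = ((79/62 + 36/31)*(1/23336) + 31*(1/15097)) + (-129)**2 = ((151/62)*(1/23336) + 1/487) + 16641 = (151/1446832 + 1/487) + 16641 = 1520369/704607184 + 16641 = 11725369669313/704607184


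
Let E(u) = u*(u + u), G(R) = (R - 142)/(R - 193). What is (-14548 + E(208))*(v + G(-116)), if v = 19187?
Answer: 142257457060/103 ≈ 1.3811e+9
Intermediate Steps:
G(R) = (-142 + R)/(-193 + R)
E(u) = 2*u² (E(u) = u*(2*u) = 2*u²)
(-14548 + E(208))*(v + G(-116)) = (-14548 + 2*208²)*(19187 + (-142 - 116)/(-193 - 116)) = (-14548 + 2*43264)*(19187 - 258/(-309)) = (-14548 + 86528)*(19187 - 1/309*(-258)) = 71980*(19187 + 86/103) = 71980*(1976347/103) = 142257457060/103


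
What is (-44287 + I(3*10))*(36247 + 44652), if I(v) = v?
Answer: -3580347043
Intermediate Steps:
(-44287 + I(3*10))*(36247 + 44652) = (-44287 + 3*10)*(36247 + 44652) = (-44287 + 30)*80899 = -44257*80899 = -3580347043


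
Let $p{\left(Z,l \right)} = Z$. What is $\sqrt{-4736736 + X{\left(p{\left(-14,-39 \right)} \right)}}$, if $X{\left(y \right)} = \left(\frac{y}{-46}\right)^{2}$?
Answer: $\frac{i \sqrt{2505733295}}{23} \approx 2176.4 i$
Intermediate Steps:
$X{\left(y \right)} = \frac{y^{2}}{2116}$ ($X{\left(y \right)} = \left(y \left(- \frac{1}{46}\right)\right)^{2} = \left(- \frac{y}{46}\right)^{2} = \frac{y^{2}}{2116}$)
$\sqrt{-4736736 + X{\left(p{\left(-14,-39 \right)} \right)}} = \sqrt{-4736736 + \frac{\left(-14\right)^{2}}{2116}} = \sqrt{-4736736 + \frac{1}{2116} \cdot 196} = \sqrt{-4736736 + \frac{49}{529}} = \sqrt{- \frac{2505733295}{529}} = \frac{i \sqrt{2505733295}}{23}$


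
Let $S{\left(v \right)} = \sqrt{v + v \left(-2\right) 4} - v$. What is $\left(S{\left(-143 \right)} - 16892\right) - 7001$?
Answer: $-23750 + \sqrt{1001} \approx -23718.0$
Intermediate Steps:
$S{\left(v \right)} = - v + \sqrt{7} \sqrt{- v}$ ($S{\left(v \right)} = \sqrt{v + - 2 v 4} - v = \sqrt{v - 8 v} - v = \sqrt{- 7 v} - v = \sqrt{7} \sqrt{- v} - v = - v + \sqrt{7} \sqrt{- v}$)
$\left(S{\left(-143 \right)} - 16892\right) - 7001 = \left(\left(\left(-1\right) \left(-143\right) + \sqrt{7} \sqrt{\left(-1\right) \left(-143\right)}\right) - 16892\right) - 7001 = \left(\left(143 + \sqrt{7} \sqrt{143}\right) - 16892\right) - 7001 = \left(\left(143 + \sqrt{1001}\right) - 16892\right) - 7001 = \left(-16749 + \sqrt{1001}\right) - 7001 = -23750 + \sqrt{1001}$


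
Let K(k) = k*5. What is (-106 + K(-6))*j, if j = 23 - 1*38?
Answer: 2040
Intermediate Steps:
j = -15 (j = 23 - 38 = -15)
K(k) = 5*k
(-106 + K(-6))*j = (-106 + 5*(-6))*(-15) = (-106 - 30)*(-15) = -136*(-15) = 2040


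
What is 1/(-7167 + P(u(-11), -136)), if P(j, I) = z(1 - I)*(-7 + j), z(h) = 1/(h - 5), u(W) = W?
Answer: -22/157677 ≈ -0.00013953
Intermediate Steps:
z(h) = 1/(-5 + h)
P(j, I) = (-7 + j)/(-4 - I) (P(j, I) = (-7 + j)/(-5 + (1 - I)) = (-7 + j)/(-4 - I))
1/(-7167 + P(u(-11), -136)) = 1/(-7167 + (7 - 1*(-11))/(4 - 136)) = 1/(-7167 + (7 + 11)/(-132)) = 1/(-7167 - 1/132*18) = 1/(-7167 - 3/22) = 1/(-157677/22) = -22/157677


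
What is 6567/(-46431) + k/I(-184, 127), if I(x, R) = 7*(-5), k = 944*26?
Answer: -4934339/7035 ≈ -701.40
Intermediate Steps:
k = 24544
I(x, R) = -35
6567/(-46431) + k/I(-184, 127) = 6567/(-46431) + 24544/(-35) = 6567*(-1/46431) + 24544*(-1/35) = -199/1407 - 24544/35 = -4934339/7035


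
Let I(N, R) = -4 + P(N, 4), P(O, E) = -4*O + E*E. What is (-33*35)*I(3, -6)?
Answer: 0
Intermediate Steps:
P(O, E) = E² - 4*O (P(O, E) = -4*O + E² = E² - 4*O)
I(N, R) = 12 - 4*N (I(N, R) = -4 + (4² - 4*N) = -4 + (16 - 4*N) = 12 - 4*N)
(-33*35)*I(3, -6) = (-33*35)*(12 - 4*3) = -1155*(12 - 12) = -1155*0 = 0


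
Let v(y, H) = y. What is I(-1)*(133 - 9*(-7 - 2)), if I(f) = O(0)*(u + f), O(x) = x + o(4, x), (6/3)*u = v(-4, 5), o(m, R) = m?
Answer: -2568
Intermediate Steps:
u = -2 (u = (1/2)*(-4) = -2)
O(x) = 4 + x (O(x) = x + 4 = 4 + x)
I(f) = -8 + 4*f (I(f) = (4 + 0)*(-2 + f) = 4*(-2 + f) = -8 + 4*f)
I(-1)*(133 - 9*(-7 - 2)) = (-8 + 4*(-1))*(133 - 9*(-7 - 2)) = (-8 - 4)*(133 - 9*(-9)) = -12*(133 + 81) = -12*214 = -2568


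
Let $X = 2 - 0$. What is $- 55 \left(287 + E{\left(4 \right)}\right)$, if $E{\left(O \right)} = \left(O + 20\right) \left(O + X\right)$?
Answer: $-23705$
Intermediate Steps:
$X = 2$ ($X = 2 + 0 = 2$)
$E{\left(O \right)} = \left(2 + O\right) \left(20 + O\right)$ ($E{\left(O \right)} = \left(O + 20\right) \left(O + 2\right) = \left(20 + O\right) \left(2 + O\right) = \left(2 + O\right) \left(20 + O\right)$)
$- 55 \left(287 + E{\left(4 \right)}\right) = - 55 \left(287 + \left(40 + 4^{2} + 22 \cdot 4\right)\right) = - 55 \left(287 + \left(40 + 16 + 88\right)\right) = - 55 \left(287 + 144\right) = \left(-55\right) 431 = -23705$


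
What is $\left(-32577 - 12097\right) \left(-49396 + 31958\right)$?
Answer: $779025212$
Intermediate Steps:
$\left(-32577 - 12097\right) \left(-49396 + 31958\right) = \left(-44674\right) \left(-17438\right) = 779025212$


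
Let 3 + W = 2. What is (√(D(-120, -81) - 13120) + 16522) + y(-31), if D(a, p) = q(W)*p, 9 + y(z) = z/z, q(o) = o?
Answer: 16514 + I*√13039 ≈ 16514.0 + 114.19*I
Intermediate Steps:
W = -1 (W = -3 + 2 = -1)
y(z) = -8 (y(z) = -9 + z/z = -9 + 1 = -8)
D(a, p) = -p
(√(D(-120, -81) - 13120) + 16522) + y(-31) = (√(-1*(-81) - 13120) + 16522) - 8 = (√(81 - 13120) + 16522) - 8 = (√(-13039) + 16522) - 8 = (I*√13039 + 16522) - 8 = (16522 + I*√13039) - 8 = 16514 + I*√13039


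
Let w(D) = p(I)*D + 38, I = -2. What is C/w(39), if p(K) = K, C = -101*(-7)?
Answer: -707/40 ≈ -17.675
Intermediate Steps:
C = 707
w(D) = 38 - 2*D (w(D) = -2*D + 38 = 38 - 2*D)
C/w(39) = 707/(38 - 2*39) = 707/(38 - 78) = 707/(-40) = 707*(-1/40) = -707/40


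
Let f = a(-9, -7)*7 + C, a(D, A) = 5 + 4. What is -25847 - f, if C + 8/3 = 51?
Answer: -77875/3 ≈ -25958.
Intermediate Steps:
C = 145/3 (C = -8/3 + 51 = 145/3 ≈ 48.333)
a(D, A) = 9
f = 334/3 (f = 9*7 + 145/3 = 63 + 145/3 = 334/3 ≈ 111.33)
-25847 - f = -25847 - 1*334/3 = -25847 - 334/3 = -77875/3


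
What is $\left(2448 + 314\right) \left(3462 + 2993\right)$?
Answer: $17828710$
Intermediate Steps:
$\left(2448 + 314\right) \left(3462 + 2993\right) = 2762 \cdot 6455 = 17828710$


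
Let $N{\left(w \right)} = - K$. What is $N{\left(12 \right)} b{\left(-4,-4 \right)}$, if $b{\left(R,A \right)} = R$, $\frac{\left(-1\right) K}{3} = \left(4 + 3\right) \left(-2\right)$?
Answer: $168$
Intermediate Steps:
$K = 42$ ($K = - 3 \left(4 + 3\right) \left(-2\right) = - 3 \cdot 7 \left(-2\right) = \left(-3\right) \left(-14\right) = 42$)
$N{\left(w \right)} = -42$ ($N{\left(w \right)} = \left(-1\right) 42 = -42$)
$N{\left(12 \right)} b{\left(-4,-4 \right)} = \left(-42\right) \left(-4\right) = 168$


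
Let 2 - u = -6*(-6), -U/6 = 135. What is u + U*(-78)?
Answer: 63146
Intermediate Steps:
U = -810 (U = -6*135 = -810)
u = -34 (u = 2 - (-6)*(-6) = 2 - 1*36 = 2 - 36 = -34)
u + U*(-78) = -34 - 810*(-78) = -34 + 63180 = 63146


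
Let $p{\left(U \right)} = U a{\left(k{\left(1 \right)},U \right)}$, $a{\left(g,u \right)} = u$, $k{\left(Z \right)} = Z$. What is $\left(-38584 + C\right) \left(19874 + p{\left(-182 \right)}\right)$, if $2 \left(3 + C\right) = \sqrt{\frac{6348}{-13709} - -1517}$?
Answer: $-2045033826 + \frac{26499 \sqrt{285012920345}}{13709} \approx -2.044 \cdot 10^{9}$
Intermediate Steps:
$C = -3 + \frac{\sqrt{285012920345}}{27418}$ ($C = -3 + \frac{\sqrt{\frac{6348}{-13709} - -1517}}{2} = -3 + \frac{\sqrt{6348 \left(- \frac{1}{13709}\right) + \left(1540 - 23\right)}}{2} = -3 + \frac{\sqrt{- \frac{6348}{13709} + 1517}}{2} = -3 + \frac{\sqrt{\frac{20790205}{13709}}}{2} = -3 + \frac{\frac{1}{13709} \sqrt{285012920345}}{2} = -3 + \frac{\sqrt{285012920345}}{27418} \approx 16.471$)
$p{\left(U \right)} = U^{2}$ ($p{\left(U \right)} = U U = U^{2}$)
$\left(-38584 + C\right) \left(19874 + p{\left(-182 \right)}\right) = \left(-38584 - \left(3 - \frac{\sqrt{285012920345}}{27418}\right)\right) \left(19874 + \left(-182\right)^{2}\right) = \left(-38587 + \frac{\sqrt{285012920345}}{27418}\right) \left(19874 + 33124\right) = \left(-38587 + \frac{\sqrt{285012920345}}{27418}\right) 52998 = -2045033826 + \frac{26499 \sqrt{285012920345}}{13709}$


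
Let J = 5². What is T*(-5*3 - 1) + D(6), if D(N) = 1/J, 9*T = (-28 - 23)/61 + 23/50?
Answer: 389/549 ≈ 0.70856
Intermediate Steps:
T = -1147/27450 (T = ((-28 - 23)/61 + 23/50)/9 = (-51*1/61 + 23*(1/50))/9 = (-51/61 + 23/50)/9 = (⅑)*(-1147/3050) = -1147/27450 ≈ -0.041785)
J = 25
D(N) = 1/25
T*(-5*3 - 1) + D(6) = -1147*(-5*3 - 1)/27450 + 1/25 = -1147*(-15 - 1)/27450 + 1/25 = -1147/27450*(-16) + 1/25 = 9176/13725 + 1/25 = 389/549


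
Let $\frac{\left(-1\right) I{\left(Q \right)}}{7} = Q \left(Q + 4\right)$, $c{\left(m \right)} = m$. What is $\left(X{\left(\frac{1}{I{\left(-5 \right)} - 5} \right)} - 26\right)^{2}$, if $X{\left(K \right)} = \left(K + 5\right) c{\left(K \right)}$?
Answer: $\frac{1747156401}{2560000} \approx 682.48$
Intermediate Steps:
$I{\left(Q \right)} = - 7 Q \left(4 + Q\right)$ ($I{\left(Q \right)} = - 7 Q \left(Q + 4\right) = - 7 Q \left(4 + Q\right)$)
$X{\left(K \right)} = K \left(5 + K\right)$ ($X{\left(K \right)} = \left(K + 5\right) K = \left(5 + K\right) K = K \left(5 + K\right)$)
$\left(X{\left(\frac{1}{I{\left(-5 \right)} - 5} \right)} - 26\right)^{2} = \left(\frac{5 + \frac{1}{\left(-7\right) \left(-5\right) \left(4 - 5\right) - 5}}{\left(-7\right) \left(-5\right) \left(4 - 5\right) - 5} - 26\right)^{2} = \left(\frac{5 + \frac{1}{\left(-7\right) \left(-5\right) \left(-1\right) - 5}}{\left(-7\right) \left(-5\right) \left(-1\right) - 5} - 26\right)^{2} = \left(\frac{5 + \frac{1}{-35 - 5}}{-35 - 5} - 26\right)^{2} = \left(\frac{5 + \frac{1}{-40}}{-40} - 26\right)^{2} = \left(- \frac{5 - \frac{1}{40}}{40} - 26\right)^{2} = \left(\left(- \frac{1}{40}\right) \frac{199}{40} - 26\right)^{2} = \left(- \frac{199}{1600} - 26\right)^{2} = \left(- \frac{41799}{1600}\right)^{2} = \frac{1747156401}{2560000}$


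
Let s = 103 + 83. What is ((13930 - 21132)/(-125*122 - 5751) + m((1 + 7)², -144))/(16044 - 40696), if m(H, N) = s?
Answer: -978347/129429163 ≈ -0.0075589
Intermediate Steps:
s = 186
m(H, N) = 186
((13930 - 21132)/(-125*122 - 5751) + m((1 + 7)², -144))/(16044 - 40696) = ((13930 - 21132)/(-125*122 - 5751) + 186)/(16044 - 40696) = (-7202/(-15250 - 5751) + 186)/(-24652) = (-7202/(-21001) + 186)*(-1/24652) = (-7202*(-1/21001) + 186)*(-1/24652) = (7202/21001 + 186)*(-1/24652) = (3913388/21001)*(-1/24652) = -978347/129429163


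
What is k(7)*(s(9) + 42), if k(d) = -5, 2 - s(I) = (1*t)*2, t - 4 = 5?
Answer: -130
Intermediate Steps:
t = 9 (t = 4 + 5 = 9)
s(I) = -16 (s(I) = 2 - 1*9*2 = 2 - 9*2 = 2 - 1*18 = 2 - 18 = -16)
k(7)*(s(9) + 42) = -5*(-16 + 42) = -5*26 = -130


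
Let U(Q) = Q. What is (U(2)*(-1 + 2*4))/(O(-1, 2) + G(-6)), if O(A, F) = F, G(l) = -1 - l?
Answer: 2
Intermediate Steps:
(U(2)*(-1 + 2*4))/(O(-1, 2) + G(-6)) = (2*(-1 + 2*4))/(2 + (-1 - 1*(-6))) = (2*(-1 + 8))/(2 + (-1 + 6)) = (2*7)/(2 + 5) = 14/7 = 14*(⅐) = 2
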